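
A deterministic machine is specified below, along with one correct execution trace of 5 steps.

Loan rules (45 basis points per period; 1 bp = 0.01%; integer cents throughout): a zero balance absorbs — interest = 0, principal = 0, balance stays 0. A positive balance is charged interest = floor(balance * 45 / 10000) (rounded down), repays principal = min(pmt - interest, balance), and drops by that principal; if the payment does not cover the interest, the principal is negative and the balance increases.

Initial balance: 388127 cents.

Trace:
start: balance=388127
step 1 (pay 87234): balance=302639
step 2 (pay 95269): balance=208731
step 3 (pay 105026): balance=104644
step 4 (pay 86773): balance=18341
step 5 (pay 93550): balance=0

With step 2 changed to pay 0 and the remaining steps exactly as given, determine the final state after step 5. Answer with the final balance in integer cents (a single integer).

(re-executing from step 2 with the substitution; state before step 2: balance=302639)
step 2 (pay 0): balance=304000
step 3 (pay 105026): balance=200342
step 4 (pay 86773): balance=114470
step 5 (pay 93550): balance=21435

21435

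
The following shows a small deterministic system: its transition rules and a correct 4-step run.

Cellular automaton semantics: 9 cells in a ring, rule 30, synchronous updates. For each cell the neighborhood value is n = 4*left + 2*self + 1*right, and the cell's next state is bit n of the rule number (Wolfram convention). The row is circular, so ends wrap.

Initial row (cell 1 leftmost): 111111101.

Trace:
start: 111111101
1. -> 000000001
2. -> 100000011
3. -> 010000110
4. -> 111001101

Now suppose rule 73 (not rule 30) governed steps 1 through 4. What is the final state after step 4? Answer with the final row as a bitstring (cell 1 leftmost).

000000101

(re-executing steps 1..4 under rule 73; state before step 1: 111111101)
1. -> 000000101
2. -> 011110000
3. -> 010010111
4. -> 000000101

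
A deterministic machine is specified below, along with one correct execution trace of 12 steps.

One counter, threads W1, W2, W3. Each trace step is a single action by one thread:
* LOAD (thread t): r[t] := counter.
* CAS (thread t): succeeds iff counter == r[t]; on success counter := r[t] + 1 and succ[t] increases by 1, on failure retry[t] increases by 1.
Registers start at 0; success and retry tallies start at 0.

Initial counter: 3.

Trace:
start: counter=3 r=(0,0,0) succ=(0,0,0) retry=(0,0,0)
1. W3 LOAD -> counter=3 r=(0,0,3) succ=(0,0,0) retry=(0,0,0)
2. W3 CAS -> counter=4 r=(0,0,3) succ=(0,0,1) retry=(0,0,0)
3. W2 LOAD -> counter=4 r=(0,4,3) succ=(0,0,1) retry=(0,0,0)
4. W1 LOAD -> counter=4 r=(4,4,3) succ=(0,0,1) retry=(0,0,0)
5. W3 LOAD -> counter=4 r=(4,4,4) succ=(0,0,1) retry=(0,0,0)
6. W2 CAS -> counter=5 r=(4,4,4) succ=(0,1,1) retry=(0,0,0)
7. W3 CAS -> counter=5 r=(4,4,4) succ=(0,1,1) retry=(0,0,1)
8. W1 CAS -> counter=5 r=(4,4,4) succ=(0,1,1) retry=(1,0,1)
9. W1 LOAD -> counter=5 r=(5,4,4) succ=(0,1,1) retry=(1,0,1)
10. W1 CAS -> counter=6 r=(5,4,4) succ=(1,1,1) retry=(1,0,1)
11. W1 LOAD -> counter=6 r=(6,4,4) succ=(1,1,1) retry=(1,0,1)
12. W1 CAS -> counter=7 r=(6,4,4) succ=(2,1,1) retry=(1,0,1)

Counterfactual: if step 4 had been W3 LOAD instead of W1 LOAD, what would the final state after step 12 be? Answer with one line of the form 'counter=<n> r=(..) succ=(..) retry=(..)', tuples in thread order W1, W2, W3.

(re-executing from step 4 with the substitution; state before step 4: counter=4 r=(0,4,3) succ=(0,0,1) retry=(0,0,0))
4. W3 LOAD -> counter=4 r=(0,4,4) succ=(0,0,1) retry=(0,0,0)
5. W3 LOAD -> counter=4 r=(0,4,4) succ=(0,0,1) retry=(0,0,0)
6. W2 CAS -> counter=5 r=(0,4,4) succ=(0,1,1) retry=(0,0,0)
7. W3 CAS -> counter=5 r=(0,4,4) succ=(0,1,1) retry=(0,0,1)
8. W1 CAS -> counter=5 r=(0,4,4) succ=(0,1,1) retry=(1,0,1)
9. W1 LOAD -> counter=5 r=(5,4,4) succ=(0,1,1) retry=(1,0,1)
10. W1 CAS -> counter=6 r=(5,4,4) succ=(1,1,1) retry=(1,0,1)
11. W1 LOAD -> counter=6 r=(6,4,4) succ=(1,1,1) retry=(1,0,1)
12. W1 CAS -> counter=7 r=(6,4,4) succ=(2,1,1) retry=(1,0,1)

counter=7 r=(6,4,4) succ=(2,1,1) retry=(1,0,1)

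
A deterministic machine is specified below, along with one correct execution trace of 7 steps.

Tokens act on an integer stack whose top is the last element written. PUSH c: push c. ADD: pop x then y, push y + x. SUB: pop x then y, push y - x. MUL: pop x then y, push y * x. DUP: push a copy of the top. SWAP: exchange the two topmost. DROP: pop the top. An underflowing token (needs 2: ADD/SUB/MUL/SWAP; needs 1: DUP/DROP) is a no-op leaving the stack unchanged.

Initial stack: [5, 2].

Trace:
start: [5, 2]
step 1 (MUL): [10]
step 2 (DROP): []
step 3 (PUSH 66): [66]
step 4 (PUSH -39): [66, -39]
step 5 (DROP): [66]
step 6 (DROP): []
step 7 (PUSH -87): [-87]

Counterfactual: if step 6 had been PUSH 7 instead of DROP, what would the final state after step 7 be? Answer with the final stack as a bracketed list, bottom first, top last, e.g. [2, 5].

(re-executing from step 6 with the substitution; state before step 6: [66])
step 6 (PUSH 7): [66, 7]
step 7 (PUSH -87): [66, 7, -87]

[66, 7, -87]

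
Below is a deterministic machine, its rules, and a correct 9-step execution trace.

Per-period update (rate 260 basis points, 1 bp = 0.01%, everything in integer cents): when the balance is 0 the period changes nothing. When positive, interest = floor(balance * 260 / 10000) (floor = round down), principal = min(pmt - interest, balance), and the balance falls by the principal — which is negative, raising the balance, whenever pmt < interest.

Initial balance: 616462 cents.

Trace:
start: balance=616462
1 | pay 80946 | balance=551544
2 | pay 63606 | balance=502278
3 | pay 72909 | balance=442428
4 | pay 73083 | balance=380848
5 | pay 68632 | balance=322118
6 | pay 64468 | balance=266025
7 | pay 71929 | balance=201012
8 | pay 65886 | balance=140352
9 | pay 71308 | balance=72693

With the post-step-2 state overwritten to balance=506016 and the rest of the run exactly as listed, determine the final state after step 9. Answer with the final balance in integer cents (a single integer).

77165

state after step 2 := balance=506016
3 | pay 72909 | balance=446263
4 | pay 73083 | balance=384782
5 | pay 68632 | balance=326154
6 | pay 64468 | balance=270166
7 | pay 71929 | balance=205261
8 | pay 65886 | balance=144711
9 | pay 71308 | balance=77165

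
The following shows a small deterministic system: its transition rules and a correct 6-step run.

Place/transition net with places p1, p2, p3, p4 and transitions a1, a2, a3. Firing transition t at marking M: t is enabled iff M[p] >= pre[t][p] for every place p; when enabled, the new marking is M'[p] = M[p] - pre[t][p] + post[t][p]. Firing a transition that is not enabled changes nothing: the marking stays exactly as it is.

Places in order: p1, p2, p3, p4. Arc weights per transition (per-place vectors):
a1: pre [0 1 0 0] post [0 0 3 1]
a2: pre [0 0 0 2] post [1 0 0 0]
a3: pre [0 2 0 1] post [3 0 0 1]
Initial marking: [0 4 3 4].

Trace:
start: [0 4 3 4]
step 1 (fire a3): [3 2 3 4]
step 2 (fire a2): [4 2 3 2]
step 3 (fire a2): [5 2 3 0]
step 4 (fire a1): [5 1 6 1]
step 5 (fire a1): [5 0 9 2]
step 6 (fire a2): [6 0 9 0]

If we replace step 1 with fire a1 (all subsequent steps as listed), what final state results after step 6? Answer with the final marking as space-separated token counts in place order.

(re-executing from step 1 with the substitution; state before step 1: [0 4 3 4])
step 1 (fire a1): [0 3 6 5]
step 2 (fire a2): [1 3 6 3]
step 3 (fire a2): [2 3 6 1]
step 4 (fire a1): [2 2 9 2]
step 5 (fire a1): [2 1 12 3]
step 6 (fire a2): [3 1 12 1]

3 1 12 1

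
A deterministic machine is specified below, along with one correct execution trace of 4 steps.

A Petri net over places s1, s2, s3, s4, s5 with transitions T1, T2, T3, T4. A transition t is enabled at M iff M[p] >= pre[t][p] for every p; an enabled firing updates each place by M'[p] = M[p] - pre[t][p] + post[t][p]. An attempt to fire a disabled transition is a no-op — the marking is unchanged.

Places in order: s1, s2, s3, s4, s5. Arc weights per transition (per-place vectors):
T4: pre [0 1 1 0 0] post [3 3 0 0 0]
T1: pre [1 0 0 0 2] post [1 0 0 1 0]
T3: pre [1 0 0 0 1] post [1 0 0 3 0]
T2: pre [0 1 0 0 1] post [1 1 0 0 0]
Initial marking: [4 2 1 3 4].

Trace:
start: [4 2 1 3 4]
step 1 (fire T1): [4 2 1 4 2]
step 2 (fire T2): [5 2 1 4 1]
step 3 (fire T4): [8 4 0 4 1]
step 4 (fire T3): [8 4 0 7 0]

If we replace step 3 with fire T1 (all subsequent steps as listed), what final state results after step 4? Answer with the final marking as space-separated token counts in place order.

5 2 1 7 0

(re-executing from step 3 with the substitution; state before step 3: [5 2 1 4 1])
step 3 (fire T1): [5 2 1 4 1]
step 4 (fire T3): [5 2 1 7 0]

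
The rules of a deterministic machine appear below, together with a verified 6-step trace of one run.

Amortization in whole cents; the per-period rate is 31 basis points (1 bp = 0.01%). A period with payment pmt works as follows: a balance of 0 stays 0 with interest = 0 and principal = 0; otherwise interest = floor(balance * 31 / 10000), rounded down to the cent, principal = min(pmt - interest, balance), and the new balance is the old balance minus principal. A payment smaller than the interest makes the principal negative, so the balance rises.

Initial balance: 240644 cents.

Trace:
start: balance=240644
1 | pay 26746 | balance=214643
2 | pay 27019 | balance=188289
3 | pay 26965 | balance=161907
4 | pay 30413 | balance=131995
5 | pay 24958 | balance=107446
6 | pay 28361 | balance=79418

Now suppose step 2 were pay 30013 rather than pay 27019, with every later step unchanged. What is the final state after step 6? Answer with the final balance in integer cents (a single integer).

(re-executing from step 2 with the substitution; state before step 2: balance=214643)
2 | pay 30013 | balance=185295
3 | pay 26965 | balance=158904
4 | pay 30413 | balance=128983
5 | pay 24958 | balance=104424
6 | pay 28361 | balance=76386

76386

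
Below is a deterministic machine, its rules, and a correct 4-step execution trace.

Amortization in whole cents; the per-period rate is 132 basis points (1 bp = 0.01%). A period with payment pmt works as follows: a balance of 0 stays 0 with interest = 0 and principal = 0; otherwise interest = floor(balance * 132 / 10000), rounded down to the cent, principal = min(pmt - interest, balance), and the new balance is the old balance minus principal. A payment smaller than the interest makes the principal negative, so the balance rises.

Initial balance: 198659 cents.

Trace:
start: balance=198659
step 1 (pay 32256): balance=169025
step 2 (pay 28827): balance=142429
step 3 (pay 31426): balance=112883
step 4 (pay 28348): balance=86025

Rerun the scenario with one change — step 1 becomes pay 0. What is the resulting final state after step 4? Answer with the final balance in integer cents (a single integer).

119574

(re-executing from step 1 with the substitution; state before step 1: balance=198659)
step 1 (pay 0): balance=201281
step 2 (pay 28827): balance=175110
step 3 (pay 31426): balance=145995
step 4 (pay 28348): balance=119574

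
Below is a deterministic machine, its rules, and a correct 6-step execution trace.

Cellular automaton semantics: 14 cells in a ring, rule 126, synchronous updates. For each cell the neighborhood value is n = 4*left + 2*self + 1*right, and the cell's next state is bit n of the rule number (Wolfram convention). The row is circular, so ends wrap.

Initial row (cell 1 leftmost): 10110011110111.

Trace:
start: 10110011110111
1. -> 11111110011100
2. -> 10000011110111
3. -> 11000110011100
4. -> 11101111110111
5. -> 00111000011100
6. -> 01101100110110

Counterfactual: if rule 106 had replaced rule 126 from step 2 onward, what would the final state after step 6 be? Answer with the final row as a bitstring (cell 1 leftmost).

(re-executing steps 2..6 under rule 106; state before step 2: 11111110011100)
2. -> 10000010110101
3. -> 10000101111011
4. -> 10001011001110
5. -> 00010111011011
6. -> 00101101111111

00101101111111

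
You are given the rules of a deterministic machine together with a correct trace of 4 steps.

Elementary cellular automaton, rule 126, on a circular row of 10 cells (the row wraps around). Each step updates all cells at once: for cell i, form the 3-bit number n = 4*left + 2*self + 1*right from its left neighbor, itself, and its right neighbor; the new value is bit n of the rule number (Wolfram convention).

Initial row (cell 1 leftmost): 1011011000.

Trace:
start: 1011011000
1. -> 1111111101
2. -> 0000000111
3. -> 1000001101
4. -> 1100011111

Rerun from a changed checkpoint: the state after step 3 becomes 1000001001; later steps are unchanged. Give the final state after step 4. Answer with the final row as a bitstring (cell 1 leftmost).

state after step 3 := 1000001001
4. -> 1100011111

1100011111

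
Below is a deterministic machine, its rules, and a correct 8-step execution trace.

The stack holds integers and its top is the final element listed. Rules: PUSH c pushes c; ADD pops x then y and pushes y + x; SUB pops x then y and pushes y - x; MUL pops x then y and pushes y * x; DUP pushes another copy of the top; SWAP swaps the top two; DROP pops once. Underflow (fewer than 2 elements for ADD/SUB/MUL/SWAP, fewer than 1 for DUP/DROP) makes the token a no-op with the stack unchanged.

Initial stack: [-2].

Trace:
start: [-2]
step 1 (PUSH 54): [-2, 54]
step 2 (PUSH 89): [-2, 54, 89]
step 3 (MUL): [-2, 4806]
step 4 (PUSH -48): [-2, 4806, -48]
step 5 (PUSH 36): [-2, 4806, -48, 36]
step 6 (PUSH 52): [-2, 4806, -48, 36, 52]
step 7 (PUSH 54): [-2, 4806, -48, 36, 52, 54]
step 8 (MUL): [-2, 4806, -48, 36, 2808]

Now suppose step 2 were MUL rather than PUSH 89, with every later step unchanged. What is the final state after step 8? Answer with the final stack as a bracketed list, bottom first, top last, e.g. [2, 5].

(re-executing from step 2 with the substitution; state before step 2: [-2, 54])
step 2 (MUL): [-108]
step 3 (MUL): [-108]
step 4 (PUSH -48): [-108, -48]
step 5 (PUSH 36): [-108, -48, 36]
step 6 (PUSH 52): [-108, -48, 36, 52]
step 7 (PUSH 54): [-108, -48, 36, 52, 54]
step 8 (MUL): [-108, -48, 36, 2808]

[-108, -48, 36, 2808]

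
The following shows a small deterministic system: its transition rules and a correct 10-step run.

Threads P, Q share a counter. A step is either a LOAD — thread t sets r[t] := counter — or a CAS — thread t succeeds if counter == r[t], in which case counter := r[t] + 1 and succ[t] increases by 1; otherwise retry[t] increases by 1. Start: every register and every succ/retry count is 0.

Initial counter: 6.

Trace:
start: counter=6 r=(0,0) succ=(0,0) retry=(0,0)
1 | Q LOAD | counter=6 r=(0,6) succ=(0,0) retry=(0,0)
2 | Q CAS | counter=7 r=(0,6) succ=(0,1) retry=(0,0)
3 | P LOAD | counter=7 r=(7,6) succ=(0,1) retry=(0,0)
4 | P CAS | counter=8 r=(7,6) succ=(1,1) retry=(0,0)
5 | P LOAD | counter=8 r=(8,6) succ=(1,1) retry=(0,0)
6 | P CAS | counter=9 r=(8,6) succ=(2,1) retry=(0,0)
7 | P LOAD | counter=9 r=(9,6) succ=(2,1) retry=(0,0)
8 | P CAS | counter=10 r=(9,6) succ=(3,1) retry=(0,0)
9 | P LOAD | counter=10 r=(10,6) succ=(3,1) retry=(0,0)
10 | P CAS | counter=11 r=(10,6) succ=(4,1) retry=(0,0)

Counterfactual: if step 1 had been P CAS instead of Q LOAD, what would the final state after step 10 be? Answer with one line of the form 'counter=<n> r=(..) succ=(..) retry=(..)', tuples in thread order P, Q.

counter=10 r=(9,0) succ=(4,0) retry=(1,1)

(re-executing from step 1 with the substitution; state before step 1: counter=6 r=(0,0) succ=(0,0) retry=(0,0))
1 | P CAS | counter=6 r=(0,0) succ=(0,0) retry=(1,0)
2 | Q CAS | counter=6 r=(0,0) succ=(0,0) retry=(1,1)
3 | P LOAD | counter=6 r=(6,0) succ=(0,0) retry=(1,1)
4 | P CAS | counter=7 r=(6,0) succ=(1,0) retry=(1,1)
5 | P LOAD | counter=7 r=(7,0) succ=(1,0) retry=(1,1)
6 | P CAS | counter=8 r=(7,0) succ=(2,0) retry=(1,1)
7 | P LOAD | counter=8 r=(8,0) succ=(2,0) retry=(1,1)
8 | P CAS | counter=9 r=(8,0) succ=(3,0) retry=(1,1)
9 | P LOAD | counter=9 r=(9,0) succ=(3,0) retry=(1,1)
10 | P CAS | counter=10 r=(9,0) succ=(4,0) retry=(1,1)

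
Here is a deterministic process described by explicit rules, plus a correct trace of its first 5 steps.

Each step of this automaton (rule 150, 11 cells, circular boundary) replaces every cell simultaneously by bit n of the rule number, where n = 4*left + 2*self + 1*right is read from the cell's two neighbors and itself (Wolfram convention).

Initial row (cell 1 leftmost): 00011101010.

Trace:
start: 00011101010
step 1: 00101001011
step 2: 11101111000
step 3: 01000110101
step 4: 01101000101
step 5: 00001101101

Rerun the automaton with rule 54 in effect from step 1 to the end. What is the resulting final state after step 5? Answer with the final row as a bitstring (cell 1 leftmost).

01111011100

(re-executing steps 1..5 under rule 54; state before step 1: 00011101010)
step 1: 00100011111
step 2: 11110100000
step 3: 00001110001
step 4: 10010001011
step 5: 01111011100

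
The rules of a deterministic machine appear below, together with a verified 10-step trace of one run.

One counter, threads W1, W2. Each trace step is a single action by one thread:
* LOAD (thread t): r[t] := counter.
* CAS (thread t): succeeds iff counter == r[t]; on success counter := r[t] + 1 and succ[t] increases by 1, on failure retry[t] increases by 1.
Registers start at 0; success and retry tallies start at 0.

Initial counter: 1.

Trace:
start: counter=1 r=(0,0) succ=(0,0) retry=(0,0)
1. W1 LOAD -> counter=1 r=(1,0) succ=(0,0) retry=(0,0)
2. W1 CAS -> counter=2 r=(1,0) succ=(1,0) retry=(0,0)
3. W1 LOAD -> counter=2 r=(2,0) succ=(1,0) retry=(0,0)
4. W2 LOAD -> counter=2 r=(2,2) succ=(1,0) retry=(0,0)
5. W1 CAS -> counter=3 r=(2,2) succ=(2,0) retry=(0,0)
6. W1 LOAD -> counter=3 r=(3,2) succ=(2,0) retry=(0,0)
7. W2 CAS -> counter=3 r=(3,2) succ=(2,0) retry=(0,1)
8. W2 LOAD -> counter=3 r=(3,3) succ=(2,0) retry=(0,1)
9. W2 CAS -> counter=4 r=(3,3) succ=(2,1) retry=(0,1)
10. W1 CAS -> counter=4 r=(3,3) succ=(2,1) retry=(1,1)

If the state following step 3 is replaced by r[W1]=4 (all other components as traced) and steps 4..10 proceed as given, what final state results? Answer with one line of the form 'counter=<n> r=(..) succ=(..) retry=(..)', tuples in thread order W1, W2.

state after step 3 := counter=2 r=(4,0) succ=(1,0) retry=(0,0)
4. W2 LOAD -> counter=2 r=(4,2) succ=(1,0) retry=(0,0)
5. W1 CAS -> counter=2 r=(4,2) succ=(1,0) retry=(1,0)
6. W1 LOAD -> counter=2 r=(2,2) succ=(1,0) retry=(1,0)
7. W2 CAS -> counter=3 r=(2,2) succ=(1,1) retry=(1,0)
8. W2 LOAD -> counter=3 r=(2,3) succ=(1,1) retry=(1,0)
9. W2 CAS -> counter=4 r=(2,3) succ=(1,2) retry=(1,0)
10. W1 CAS -> counter=4 r=(2,3) succ=(1,2) retry=(2,0)

counter=4 r=(2,3) succ=(1,2) retry=(2,0)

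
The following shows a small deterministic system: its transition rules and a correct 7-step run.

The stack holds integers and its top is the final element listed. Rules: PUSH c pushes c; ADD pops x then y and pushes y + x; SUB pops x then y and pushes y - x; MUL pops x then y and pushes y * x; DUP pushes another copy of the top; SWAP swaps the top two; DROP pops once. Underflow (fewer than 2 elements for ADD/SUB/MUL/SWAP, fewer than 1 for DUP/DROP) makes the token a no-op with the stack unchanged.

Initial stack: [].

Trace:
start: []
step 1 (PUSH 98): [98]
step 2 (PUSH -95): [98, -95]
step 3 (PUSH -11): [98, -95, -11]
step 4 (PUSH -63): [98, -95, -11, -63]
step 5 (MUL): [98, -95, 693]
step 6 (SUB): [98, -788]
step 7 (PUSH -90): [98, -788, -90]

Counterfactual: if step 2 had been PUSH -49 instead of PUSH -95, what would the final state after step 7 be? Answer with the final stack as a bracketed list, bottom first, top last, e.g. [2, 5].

(re-executing from step 2 with the substitution; state before step 2: [98])
step 2 (PUSH -49): [98, -49]
step 3 (PUSH -11): [98, -49, -11]
step 4 (PUSH -63): [98, -49, -11, -63]
step 5 (MUL): [98, -49, 693]
step 6 (SUB): [98, -742]
step 7 (PUSH -90): [98, -742, -90]

[98, -742, -90]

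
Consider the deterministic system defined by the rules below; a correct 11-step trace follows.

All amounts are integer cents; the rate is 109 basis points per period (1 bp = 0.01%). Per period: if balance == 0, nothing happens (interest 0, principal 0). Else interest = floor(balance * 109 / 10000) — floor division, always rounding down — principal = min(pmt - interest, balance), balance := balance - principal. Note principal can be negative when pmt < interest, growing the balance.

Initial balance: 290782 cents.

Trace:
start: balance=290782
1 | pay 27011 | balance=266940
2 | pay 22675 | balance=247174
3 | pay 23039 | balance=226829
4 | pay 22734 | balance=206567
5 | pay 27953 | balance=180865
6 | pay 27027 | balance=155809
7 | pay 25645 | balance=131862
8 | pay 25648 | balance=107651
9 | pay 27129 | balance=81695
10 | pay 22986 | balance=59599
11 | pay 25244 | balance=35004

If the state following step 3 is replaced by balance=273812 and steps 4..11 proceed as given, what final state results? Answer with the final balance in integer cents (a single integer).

state after step 3 := balance=273812
4 | pay 22734 | balance=254062
5 | pay 27953 | balance=228878
6 | pay 27027 | balance=204345
7 | pay 25645 | balance=180927
8 | pay 25648 | balance=157251
9 | pay 27129 | balance=131836
10 | pay 22986 | balance=110287
11 | pay 25244 | balance=86245

86245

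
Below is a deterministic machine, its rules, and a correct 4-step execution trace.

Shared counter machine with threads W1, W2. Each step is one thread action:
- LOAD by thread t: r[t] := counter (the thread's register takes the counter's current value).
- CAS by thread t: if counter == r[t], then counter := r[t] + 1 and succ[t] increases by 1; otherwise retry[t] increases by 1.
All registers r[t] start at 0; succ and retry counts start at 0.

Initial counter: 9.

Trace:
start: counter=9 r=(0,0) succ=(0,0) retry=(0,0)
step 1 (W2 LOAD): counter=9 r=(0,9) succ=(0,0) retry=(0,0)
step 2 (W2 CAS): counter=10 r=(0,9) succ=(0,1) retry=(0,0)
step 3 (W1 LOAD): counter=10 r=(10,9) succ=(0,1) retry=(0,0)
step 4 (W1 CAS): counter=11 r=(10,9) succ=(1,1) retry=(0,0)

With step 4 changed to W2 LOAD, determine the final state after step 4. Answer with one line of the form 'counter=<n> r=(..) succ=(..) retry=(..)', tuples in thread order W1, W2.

(re-executing from step 4 with the substitution; state before step 4: counter=10 r=(10,9) succ=(0,1) retry=(0,0))
step 4 (W2 LOAD): counter=10 r=(10,10) succ=(0,1) retry=(0,0)

counter=10 r=(10,10) succ=(0,1) retry=(0,0)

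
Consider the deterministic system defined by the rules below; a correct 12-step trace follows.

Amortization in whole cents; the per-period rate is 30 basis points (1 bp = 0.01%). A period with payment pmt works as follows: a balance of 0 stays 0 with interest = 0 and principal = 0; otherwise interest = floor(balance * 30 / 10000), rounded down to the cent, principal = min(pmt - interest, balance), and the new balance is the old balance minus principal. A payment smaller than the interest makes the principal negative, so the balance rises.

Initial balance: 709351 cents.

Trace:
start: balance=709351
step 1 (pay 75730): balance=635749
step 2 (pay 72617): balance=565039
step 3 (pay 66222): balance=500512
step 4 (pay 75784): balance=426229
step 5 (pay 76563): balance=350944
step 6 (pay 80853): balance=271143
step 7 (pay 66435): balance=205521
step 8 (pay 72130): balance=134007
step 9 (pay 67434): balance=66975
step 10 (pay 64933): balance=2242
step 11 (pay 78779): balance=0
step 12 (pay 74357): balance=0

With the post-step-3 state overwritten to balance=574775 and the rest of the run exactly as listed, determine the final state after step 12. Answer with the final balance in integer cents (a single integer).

state after step 3 := balance=574775
step 4 (pay 75784): balance=500715
step 5 (pay 76563): balance=425654
step 6 (pay 80853): balance=346077
step 7 (pay 66435): balance=280680
step 8 (pay 72130): balance=209392
step 9 (pay 67434): balance=142586
step 10 (pay 64933): balance=78080
step 11 (pay 78779): balance=0
step 12 (pay 74357): balance=0

0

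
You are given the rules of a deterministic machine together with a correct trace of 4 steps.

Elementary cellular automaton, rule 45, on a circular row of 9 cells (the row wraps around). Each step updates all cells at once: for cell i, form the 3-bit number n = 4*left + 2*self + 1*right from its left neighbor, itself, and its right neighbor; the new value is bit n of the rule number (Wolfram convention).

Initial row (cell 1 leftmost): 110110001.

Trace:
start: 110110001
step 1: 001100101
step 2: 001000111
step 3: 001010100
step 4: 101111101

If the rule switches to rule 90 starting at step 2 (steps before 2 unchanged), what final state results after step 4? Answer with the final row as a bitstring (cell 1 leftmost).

110011101

(re-executing steps 2..4 under rule 90; state before step 2: 001100101)
step 2: 111111000
step 3: 100001101
step 4: 110011101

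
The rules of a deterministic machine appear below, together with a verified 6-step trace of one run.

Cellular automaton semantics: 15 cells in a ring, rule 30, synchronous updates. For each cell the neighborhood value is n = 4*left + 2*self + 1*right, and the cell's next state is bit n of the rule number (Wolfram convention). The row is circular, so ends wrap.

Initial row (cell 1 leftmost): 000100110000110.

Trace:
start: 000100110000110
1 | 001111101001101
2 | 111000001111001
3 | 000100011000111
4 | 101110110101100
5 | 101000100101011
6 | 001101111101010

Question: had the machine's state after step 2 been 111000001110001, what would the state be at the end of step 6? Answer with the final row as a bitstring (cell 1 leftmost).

101101111110110

state after step 2 := 111000001110001
3 | 000100011001011
4 | 101110110111010
5 | 101000100100010
6 | 101101111110110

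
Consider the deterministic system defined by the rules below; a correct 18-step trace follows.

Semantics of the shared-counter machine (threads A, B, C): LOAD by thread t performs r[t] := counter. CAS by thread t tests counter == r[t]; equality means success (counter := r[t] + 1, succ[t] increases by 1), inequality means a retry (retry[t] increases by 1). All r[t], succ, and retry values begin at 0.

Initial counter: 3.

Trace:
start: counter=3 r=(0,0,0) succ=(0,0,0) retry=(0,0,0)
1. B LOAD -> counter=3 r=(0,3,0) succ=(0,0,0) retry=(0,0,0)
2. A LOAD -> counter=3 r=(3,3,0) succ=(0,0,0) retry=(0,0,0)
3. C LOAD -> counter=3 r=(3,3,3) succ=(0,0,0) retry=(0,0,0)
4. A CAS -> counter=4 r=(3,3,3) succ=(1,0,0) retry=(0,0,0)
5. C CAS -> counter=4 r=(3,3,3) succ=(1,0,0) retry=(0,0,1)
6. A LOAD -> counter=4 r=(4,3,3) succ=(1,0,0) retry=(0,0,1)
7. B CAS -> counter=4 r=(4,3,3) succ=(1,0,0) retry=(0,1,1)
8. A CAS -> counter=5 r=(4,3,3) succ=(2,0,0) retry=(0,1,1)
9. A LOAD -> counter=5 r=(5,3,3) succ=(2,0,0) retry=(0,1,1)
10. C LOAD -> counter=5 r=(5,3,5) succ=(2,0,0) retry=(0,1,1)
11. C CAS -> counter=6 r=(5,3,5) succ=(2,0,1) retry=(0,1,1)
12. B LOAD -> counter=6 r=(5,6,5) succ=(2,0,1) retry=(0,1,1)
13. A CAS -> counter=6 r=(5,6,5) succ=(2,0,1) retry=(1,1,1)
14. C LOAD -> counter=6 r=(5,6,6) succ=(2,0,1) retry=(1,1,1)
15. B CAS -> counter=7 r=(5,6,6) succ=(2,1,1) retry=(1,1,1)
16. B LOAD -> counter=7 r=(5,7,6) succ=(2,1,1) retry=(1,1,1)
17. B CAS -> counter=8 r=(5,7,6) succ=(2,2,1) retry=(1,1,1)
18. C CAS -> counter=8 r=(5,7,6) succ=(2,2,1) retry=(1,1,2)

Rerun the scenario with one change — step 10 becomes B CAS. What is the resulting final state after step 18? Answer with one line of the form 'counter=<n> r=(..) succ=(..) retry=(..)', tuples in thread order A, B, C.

(re-executing from step 10 with the substitution; state before step 10: counter=5 r=(5,3,3) succ=(2,0,0) retry=(0,1,1))
10. B CAS -> counter=5 r=(5,3,3) succ=(2,0,0) retry=(0,2,1)
11. C CAS -> counter=5 r=(5,3,3) succ=(2,0,0) retry=(0,2,2)
12. B LOAD -> counter=5 r=(5,5,3) succ=(2,0,0) retry=(0,2,2)
13. A CAS -> counter=6 r=(5,5,3) succ=(3,0,0) retry=(0,2,2)
14. C LOAD -> counter=6 r=(5,5,6) succ=(3,0,0) retry=(0,2,2)
15. B CAS -> counter=6 r=(5,5,6) succ=(3,0,0) retry=(0,3,2)
16. B LOAD -> counter=6 r=(5,6,6) succ=(3,0,0) retry=(0,3,2)
17. B CAS -> counter=7 r=(5,6,6) succ=(3,1,0) retry=(0,3,2)
18. C CAS -> counter=7 r=(5,6,6) succ=(3,1,0) retry=(0,3,3)

counter=7 r=(5,6,6) succ=(3,1,0) retry=(0,3,3)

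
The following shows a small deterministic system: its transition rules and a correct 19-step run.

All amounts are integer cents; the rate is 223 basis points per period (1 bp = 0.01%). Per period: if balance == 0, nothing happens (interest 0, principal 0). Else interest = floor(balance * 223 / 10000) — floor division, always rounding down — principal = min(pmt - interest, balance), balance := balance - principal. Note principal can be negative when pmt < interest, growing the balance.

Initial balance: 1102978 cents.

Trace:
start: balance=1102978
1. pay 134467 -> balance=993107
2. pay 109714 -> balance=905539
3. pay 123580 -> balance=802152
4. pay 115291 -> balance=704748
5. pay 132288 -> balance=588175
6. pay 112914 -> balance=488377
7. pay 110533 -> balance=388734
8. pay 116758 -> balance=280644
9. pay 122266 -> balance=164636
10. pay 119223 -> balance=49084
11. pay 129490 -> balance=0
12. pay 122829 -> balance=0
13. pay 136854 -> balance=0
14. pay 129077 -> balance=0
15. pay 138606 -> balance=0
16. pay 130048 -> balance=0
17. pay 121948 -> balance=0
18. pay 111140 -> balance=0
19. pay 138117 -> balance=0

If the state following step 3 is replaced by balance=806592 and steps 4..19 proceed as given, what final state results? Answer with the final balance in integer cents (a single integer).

state after step 3 := balance=806592
4. pay 115291 -> balance=709288
5. pay 132288 -> balance=592817
6. pay 112914 -> balance=493122
7. pay 110533 -> balance=393585
8. pay 116758 -> balance=285603
9. pay 122266 -> balance=169705
10. pay 119223 -> balance=54266
11. pay 129490 -> balance=0
12. pay 122829 -> balance=0
13. pay 136854 -> balance=0
14. pay 129077 -> balance=0
15. pay 138606 -> balance=0
16. pay 130048 -> balance=0
17. pay 121948 -> balance=0
18. pay 111140 -> balance=0
19. pay 138117 -> balance=0

0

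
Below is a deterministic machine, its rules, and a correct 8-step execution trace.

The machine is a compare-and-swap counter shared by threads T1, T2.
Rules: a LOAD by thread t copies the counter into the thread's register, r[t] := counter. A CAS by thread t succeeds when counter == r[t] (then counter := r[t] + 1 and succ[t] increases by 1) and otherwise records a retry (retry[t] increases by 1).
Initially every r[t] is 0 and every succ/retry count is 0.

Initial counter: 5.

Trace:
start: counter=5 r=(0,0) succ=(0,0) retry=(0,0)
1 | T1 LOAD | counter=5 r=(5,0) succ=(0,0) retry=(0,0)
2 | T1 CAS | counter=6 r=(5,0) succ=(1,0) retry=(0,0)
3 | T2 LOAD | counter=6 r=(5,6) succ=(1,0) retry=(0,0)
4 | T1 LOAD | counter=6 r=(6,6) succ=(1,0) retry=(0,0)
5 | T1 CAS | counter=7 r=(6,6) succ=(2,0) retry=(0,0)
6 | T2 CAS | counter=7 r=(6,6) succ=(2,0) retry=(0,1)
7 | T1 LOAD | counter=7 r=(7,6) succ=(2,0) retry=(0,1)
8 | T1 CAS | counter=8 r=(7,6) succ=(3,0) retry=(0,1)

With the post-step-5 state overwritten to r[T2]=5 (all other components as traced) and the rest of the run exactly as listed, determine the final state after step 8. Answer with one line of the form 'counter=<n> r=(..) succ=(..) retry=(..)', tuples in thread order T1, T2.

counter=8 r=(7,5) succ=(3,0) retry=(0,1)

state after step 5 := counter=7 r=(6,5) succ=(2,0) retry=(0,0)
6 | T2 CAS | counter=7 r=(6,5) succ=(2,0) retry=(0,1)
7 | T1 LOAD | counter=7 r=(7,5) succ=(2,0) retry=(0,1)
8 | T1 CAS | counter=8 r=(7,5) succ=(3,0) retry=(0,1)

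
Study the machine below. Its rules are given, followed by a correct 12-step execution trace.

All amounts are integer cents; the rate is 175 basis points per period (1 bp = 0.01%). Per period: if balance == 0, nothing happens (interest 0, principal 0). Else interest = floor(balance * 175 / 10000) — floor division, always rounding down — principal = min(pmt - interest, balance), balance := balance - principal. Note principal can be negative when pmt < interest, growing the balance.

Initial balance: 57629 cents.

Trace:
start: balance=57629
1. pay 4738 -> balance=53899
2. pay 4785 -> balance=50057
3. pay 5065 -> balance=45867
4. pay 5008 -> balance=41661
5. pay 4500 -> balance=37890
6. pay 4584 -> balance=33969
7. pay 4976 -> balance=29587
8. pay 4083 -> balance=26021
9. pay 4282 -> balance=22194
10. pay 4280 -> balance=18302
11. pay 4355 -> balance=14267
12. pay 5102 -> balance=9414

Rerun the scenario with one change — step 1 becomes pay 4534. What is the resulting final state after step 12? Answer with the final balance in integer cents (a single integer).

9659

(re-executing from step 1 with the substitution; state before step 1: balance=57629)
1. pay 4534 -> balance=54103
2. pay 4785 -> balance=50264
3. pay 5065 -> balance=46078
4. pay 5008 -> balance=41876
5. pay 4500 -> balance=38108
6. pay 4584 -> balance=34190
7. pay 4976 -> balance=29812
8. pay 4083 -> balance=26250
9. pay 4282 -> balance=22427
10. pay 4280 -> balance=18539
11. pay 4355 -> balance=14508
12. pay 5102 -> balance=9659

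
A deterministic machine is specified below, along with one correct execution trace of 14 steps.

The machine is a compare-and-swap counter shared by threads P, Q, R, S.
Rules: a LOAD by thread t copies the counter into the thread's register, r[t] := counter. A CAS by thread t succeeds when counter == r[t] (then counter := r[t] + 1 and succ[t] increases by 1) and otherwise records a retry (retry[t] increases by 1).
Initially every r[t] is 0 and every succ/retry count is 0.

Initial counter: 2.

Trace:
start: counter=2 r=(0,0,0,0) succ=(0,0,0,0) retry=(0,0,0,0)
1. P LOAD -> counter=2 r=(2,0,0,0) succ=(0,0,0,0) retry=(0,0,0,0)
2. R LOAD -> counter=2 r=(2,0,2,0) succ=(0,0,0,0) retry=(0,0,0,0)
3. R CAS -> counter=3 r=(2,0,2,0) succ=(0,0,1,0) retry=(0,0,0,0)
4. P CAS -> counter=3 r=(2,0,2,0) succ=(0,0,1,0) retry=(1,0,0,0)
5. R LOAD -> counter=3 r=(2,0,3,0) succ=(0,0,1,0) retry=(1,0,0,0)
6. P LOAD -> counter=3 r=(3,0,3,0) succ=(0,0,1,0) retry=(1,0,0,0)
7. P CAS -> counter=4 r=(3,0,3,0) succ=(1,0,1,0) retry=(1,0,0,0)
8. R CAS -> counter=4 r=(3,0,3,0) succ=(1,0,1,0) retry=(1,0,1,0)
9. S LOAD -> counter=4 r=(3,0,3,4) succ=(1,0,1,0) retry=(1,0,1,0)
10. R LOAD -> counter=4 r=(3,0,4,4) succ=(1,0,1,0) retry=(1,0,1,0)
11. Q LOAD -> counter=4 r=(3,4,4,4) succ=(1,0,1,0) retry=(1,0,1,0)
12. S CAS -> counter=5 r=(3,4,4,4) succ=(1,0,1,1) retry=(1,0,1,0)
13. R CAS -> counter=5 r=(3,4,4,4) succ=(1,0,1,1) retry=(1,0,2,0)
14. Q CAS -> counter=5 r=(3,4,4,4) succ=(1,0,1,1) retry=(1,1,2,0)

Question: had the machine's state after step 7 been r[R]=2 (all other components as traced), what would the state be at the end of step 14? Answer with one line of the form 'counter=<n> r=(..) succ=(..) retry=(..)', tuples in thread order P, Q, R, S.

counter=5 r=(3,4,4,4) succ=(1,0,1,1) retry=(1,1,2,0)

state after step 7 := counter=4 r=(3,0,2,0) succ=(1,0,1,0) retry=(1,0,0,0)
8. R CAS -> counter=4 r=(3,0,2,0) succ=(1,0,1,0) retry=(1,0,1,0)
9. S LOAD -> counter=4 r=(3,0,2,4) succ=(1,0,1,0) retry=(1,0,1,0)
10. R LOAD -> counter=4 r=(3,0,4,4) succ=(1,0,1,0) retry=(1,0,1,0)
11. Q LOAD -> counter=4 r=(3,4,4,4) succ=(1,0,1,0) retry=(1,0,1,0)
12. S CAS -> counter=5 r=(3,4,4,4) succ=(1,0,1,1) retry=(1,0,1,0)
13. R CAS -> counter=5 r=(3,4,4,4) succ=(1,0,1,1) retry=(1,0,2,0)
14. Q CAS -> counter=5 r=(3,4,4,4) succ=(1,0,1,1) retry=(1,1,2,0)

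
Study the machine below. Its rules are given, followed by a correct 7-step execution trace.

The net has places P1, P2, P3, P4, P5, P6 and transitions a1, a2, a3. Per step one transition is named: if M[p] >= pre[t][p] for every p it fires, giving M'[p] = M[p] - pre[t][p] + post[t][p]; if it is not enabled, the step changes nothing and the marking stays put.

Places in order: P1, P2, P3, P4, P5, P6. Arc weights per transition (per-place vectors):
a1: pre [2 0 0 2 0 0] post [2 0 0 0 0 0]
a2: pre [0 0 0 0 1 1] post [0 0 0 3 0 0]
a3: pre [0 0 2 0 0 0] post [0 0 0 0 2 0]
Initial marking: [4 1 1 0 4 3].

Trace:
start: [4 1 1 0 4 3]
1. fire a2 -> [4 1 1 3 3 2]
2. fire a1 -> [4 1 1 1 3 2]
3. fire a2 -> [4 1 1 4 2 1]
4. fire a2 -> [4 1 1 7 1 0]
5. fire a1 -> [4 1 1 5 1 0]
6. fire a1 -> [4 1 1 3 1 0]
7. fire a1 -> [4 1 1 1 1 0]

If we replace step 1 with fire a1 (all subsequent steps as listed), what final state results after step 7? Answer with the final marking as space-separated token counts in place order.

4 1 1 0 2 1

(re-executing from step 1 with the substitution; state before step 1: [4 1 1 0 4 3])
1. fire a1 -> [4 1 1 0 4 3]
2. fire a1 -> [4 1 1 0 4 3]
3. fire a2 -> [4 1 1 3 3 2]
4. fire a2 -> [4 1 1 6 2 1]
5. fire a1 -> [4 1 1 4 2 1]
6. fire a1 -> [4 1 1 2 2 1]
7. fire a1 -> [4 1 1 0 2 1]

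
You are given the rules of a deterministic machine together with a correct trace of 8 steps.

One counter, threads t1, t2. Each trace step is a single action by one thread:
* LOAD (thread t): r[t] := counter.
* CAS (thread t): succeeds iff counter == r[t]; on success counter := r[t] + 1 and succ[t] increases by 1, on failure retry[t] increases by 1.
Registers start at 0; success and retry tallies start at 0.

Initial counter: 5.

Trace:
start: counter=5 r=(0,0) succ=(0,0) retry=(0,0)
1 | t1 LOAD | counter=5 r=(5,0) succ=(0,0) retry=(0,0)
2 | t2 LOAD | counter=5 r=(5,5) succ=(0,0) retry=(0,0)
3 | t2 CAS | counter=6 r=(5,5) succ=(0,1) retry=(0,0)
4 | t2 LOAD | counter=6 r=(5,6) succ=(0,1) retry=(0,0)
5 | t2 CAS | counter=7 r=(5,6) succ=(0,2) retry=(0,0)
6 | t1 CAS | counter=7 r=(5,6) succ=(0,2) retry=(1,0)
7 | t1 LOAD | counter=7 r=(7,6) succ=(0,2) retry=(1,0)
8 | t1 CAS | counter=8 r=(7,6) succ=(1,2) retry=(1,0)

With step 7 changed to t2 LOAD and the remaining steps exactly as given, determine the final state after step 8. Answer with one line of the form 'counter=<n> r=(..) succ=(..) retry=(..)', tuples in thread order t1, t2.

counter=7 r=(5,7) succ=(0,2) retry=(2,0)

(re-executing from step 7 with the substitution; state before step 7: counter=7 r=(5,6) succ=(0,2) retry=(1,0))
7 | t2 LOAD | counter=7 r=(5,7) succ=(0,2) retry=(1,0)
8 | t1 CAS | counter=7 r=(5,7) succ=(0,2) retry=(2,0)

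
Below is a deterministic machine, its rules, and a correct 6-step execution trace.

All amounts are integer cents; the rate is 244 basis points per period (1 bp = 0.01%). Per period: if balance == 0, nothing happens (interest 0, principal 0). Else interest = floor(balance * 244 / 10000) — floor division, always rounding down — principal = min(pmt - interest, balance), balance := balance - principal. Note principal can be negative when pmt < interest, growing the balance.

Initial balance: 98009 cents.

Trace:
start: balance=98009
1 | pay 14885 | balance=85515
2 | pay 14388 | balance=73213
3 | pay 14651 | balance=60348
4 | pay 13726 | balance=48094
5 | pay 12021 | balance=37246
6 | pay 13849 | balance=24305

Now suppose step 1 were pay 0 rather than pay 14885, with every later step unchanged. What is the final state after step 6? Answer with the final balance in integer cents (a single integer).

(re-executing from step 1 with the substitution; state before step 1: balance=98009)
1 | pay 0 | balance=100400
2 | pay 14388 | balance=88461
3 | pay 14651 | balance=75968
4 | pay 13726 | balance=64095
5 | pay 12021 | balance=53637
6 | pay 13849 | balance=41096

41096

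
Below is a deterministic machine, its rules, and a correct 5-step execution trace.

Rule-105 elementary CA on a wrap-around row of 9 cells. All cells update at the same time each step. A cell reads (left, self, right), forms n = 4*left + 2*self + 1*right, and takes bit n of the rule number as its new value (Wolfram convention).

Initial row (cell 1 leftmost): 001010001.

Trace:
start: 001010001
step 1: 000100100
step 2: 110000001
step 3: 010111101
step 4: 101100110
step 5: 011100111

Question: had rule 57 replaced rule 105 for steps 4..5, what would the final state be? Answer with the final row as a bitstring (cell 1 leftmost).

011011001

(re-executing steps 4..5 under rule 57; state before step 4: 010111101)
step 4: 101100010
step 5: 011011001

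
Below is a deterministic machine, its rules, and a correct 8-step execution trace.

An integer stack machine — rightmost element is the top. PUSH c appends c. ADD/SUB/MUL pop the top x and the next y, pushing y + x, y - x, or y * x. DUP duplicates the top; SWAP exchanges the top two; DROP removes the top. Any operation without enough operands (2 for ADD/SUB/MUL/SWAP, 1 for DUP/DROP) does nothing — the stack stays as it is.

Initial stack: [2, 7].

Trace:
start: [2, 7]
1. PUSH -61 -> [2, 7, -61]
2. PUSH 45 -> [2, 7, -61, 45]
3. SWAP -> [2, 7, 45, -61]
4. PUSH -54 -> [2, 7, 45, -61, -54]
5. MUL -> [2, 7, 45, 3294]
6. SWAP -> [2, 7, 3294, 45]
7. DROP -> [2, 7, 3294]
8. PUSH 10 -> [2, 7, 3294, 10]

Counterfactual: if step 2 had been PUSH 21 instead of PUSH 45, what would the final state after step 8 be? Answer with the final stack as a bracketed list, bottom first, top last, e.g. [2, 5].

(re-executing from step 2 with the substitution; state before step 2: [2, 7, -61])
2. PUSH 21 -> [2, 7, -61, 21]
3. SWAP -> [2, 7, 21, -61]
4. PUSH -54 -> [2, 7, 21, -61, -54]
5. MUL -> [2, 7, 21, 3294]
6. SWAP -> [2, 7, 3294, 21]
7. DROP -> [2, 7, 3294]
8. PUSH 10 -> [2, 7, 3294, 10]

[2, 7, 3294, 10]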